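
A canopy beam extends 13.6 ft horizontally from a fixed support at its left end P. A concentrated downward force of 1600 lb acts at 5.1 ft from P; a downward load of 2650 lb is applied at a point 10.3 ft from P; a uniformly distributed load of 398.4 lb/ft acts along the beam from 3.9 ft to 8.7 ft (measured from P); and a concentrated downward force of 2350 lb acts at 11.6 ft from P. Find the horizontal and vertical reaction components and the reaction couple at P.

Resultant of the distributed load: 398.4 × 4.8 = 1912.32 lb at 6.3 ft from P.
ΣF_x = 0: P_x = 0.
ΣF_y = 0: P_y − 1600 − 2650 − 398.4·4.8 − 2350 = 0 → P_y = 8512 lb.
ΣM about P: M_P − 1600·5.1 − 2650·10.3 − (398.4·4.8)·6.3 − 2350·11.6 = 0 → M_P = 74760 lb·ft.

P_x = 0, P_y = 8512 lb, M_P = 74760 lb·ft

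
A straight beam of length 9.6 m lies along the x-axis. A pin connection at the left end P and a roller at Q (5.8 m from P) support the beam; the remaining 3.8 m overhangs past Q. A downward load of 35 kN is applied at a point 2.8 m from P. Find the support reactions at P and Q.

ΣM about P: Q_y·5.8 − 35·2.8 = 0 → Q_y = 98/5.8 = 16.8966 ≈ 16.90 kN.
ΣF_y = 0: P_y + 16.8966 − 35 = 0 → P_y = 18.10 kN.
ΣF_x = 0: no horizontal applied forces, so P_x = 0.

P_x = 0, P_y = 18.10 kN, Q_y = 16.90 kN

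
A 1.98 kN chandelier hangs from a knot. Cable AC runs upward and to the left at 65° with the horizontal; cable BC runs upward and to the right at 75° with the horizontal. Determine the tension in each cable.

T_AC = 0.7972 kN, T_BC = 1.302 kN

ΣF_x = 0: −T_AC·cos65° + T_BC·cos75° = 0 → T_BC = 1.63287·T_AC.
ΣF_y = 0: T_AC·sin65° + T_BC·sin75° = 1.98.
Substitute: T_AC·(0.906308 + 1.63287·0.965926) = 1.98 → T_AC = 0.797249 ≈ 0.7972 kN.
Then T_BC = 1.63287 × 0.797249 = 1.302 kN.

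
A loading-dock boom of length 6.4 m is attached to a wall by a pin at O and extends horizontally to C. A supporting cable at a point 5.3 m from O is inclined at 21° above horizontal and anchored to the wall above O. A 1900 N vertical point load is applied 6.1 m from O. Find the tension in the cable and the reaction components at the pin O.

ΣM about O: T·sin21°·5.3 − 1900·6.1 = 0 → T = 11590/(5.3·0.358368) = 6102.09 ≈ 6102 N.
ΣF_x = 0: O_x − T·cos21° = 0 → O_x = 6102.09 × 0.93358 = 5697 N.
ΣF_y = 0: O_y + T·sin21° − 1900 = 0 → O_y = 1900 − 6102.09 × 0.358368 = -286.8 N.

T = 6102 N, O_x = 5697 N, O_y = -286.8 N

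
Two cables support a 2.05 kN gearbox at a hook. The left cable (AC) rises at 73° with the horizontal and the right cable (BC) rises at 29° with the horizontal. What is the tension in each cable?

T_AC = 1.833 kN, T_BC = 0.6128 kN

ΣF_x = 0: −T_AC·cos73° + T_BC·cos29° = 0 → T_BC = 0.334284·T_AC.
ΣF_y = 0: T_AC·sin73° + T_BC·sin29° = 2.05.
Substitute: T_AC·(0.956305 + 0.334284·0.48481) = 2.05 → T_AC = 1.83303 ≈ 1.833 kN.
Then T_BC = 0.334284 × 1.83303 = 0.6128 kN.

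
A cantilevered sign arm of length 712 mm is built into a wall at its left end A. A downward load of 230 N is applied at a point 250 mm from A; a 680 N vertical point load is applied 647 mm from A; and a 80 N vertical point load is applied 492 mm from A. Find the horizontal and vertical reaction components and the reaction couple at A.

A_x = 0, A_y = 990.0 N, M_A = 536800 N·mm

ΣF_x = 0: A_x = 0.
ΣF_y = 0: A_y − 230 − 680 − 80 = 0 → A_y = 990.0 N.
ΣM about A: M_A − 230·250 − 680·647 − 80·492 = 0 → M_A = 536800 N·mm.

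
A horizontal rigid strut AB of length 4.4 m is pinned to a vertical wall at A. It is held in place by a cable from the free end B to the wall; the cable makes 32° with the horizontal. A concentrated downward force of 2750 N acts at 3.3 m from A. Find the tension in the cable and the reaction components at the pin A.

T = 3892 N, A_x = 3301 N, A_y = 687.5 N

ΣM about A: T·sin32°·4.4 − 2750·3.3 = 0 → T = 9075/(4.4·0.529919) = 3892.1 ≈ 3892 N.
ΣF_x = 0: A_x − T·cos32° = 0 → A_x = 3892.1 × 0.848048 = 3301 N.
ΣF_y = 0: A_y + T·sin32° − 2750 = 0 → A_y = 2750 − 3892.1 × 0.529919 = 687.5 N.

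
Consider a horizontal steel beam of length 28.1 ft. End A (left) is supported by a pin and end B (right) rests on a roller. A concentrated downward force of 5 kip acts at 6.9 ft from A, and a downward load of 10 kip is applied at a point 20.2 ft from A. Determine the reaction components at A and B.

A_x = 0, A_y = 6.584 kip, B_y = 8.416 kip

ΣM about A: B_y·28.1 − 5·6.9 − 10·20.2 = 0 → B_y = 236.5/28.1 = 8.41637 ≈ 8.416 kip.
ΣF_y = 0: A_y + 8.41637 − 5 − 10 = 0 → A_y = 6.584 kip.
ΣF_x = 0: no horizontal applied forces, so A_x = 0.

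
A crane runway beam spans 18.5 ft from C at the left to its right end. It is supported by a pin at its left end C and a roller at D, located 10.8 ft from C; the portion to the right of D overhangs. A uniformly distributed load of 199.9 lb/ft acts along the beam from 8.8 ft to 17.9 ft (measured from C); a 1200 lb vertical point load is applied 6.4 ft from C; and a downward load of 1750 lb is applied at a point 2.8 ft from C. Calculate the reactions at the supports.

C_x = 0, C_y = 1356 lb, D_y = 3413 lb

Resultant of the distributed load: 199.9 × 9.1 = 1819.09 lb at 13.35 ft from C.
ΣM about C: D_y·10.8 − (199.9·9.1)·13.35 − 1200·6.4 − 1750·2.8 = 0 → D_y = 36864.8515/10.8 = 3413.41 ≈ 3413 lb.
ΣF_y = 0: C_y + 3413.41 − 199.9·9.1 − 1200 − 1750 = 0 → C_y = 1356 lb.
ΣF_x = 0: no horizontal applied forces, so C_x = 0.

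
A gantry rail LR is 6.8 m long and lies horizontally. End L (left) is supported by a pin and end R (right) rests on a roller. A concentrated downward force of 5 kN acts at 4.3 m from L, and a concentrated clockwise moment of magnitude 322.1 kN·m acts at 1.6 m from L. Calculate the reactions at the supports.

Moments about L: R_y·6.8 − 5·4.3 − 322.1 = 0 → R_y = 343.6/6.8 = 50.5294 ≈ 50.53 kN.
ΣF_y = 0: L_y + 50.5294 − 5 = 0 → L_y = -45.53 kN.
ΣF_x = 0: no horizontal applied forces, so L_x = 0.

L_x = 0, L_y = -45.53 kN, R_y = 50.53 kN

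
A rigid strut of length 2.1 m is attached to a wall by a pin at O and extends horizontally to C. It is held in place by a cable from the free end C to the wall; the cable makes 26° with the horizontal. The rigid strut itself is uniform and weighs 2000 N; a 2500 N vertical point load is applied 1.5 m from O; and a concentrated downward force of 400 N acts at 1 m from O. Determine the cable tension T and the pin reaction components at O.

ΣM about O: T·sin26°·2.1 − 2000·1.05 − 2500·1.5 − 400·1 = 0 → T = 6250/(2.1·0.438371) = 6789.2 ≈ 6789 N.
ΣF_x = 0: O_x − T·cos26° = 0 → O_x = 6789.2 × 0.898794 = 6102 N.
ΣF_y = 0: O_y + T·sin26° − 2000 − 2500 − 400 = 0 → O_y = 4900 − 6789.2 × 0.438371 = 1924 N.

T = 6789 N, O_x = 6102 N, O_y = 1924 N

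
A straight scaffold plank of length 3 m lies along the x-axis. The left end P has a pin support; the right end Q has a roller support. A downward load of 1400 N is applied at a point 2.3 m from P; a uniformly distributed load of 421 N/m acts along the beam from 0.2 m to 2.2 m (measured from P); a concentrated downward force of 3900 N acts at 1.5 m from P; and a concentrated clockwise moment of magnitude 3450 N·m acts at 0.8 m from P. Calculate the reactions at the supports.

Resultant of the distributed load: 421 × 2 = 842 N at 1.2 m from P.
Taking moments about P: Q_y·3 − 1400·2.3 − (421·2)·1.2 − 3900·1.5 − 3450 = 0 → Q_y = 13530.4/3 = 4510.13 ≈ 4510 N.
ΣF_y = 0: P_y + 4510.13 − 1400 − 421·2 − 3900 = 0 → P_y = 1632 N.
ΣF_x = 0: no horizontal applied forces, so P_x = 0.

P_x = 0, P_y = 1632 N, Q_y = 4510 N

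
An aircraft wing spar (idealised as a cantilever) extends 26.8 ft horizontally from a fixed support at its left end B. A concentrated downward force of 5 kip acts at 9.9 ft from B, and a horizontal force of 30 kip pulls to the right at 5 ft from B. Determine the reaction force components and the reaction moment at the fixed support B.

B_x = -30.00 kip, B_y = 5.000 kip, M_B = 49.50 kip·ft

ΣF_x = 0: B_x + 30 = 0 → B_x = -30.00 kip.
ΣF_y = 0: B_y − 5 = 0 → B_y = 5.000 kip.
ΣM about B: M_B − 5·9.9 = 0 → M_B = 49.50 kip·ft.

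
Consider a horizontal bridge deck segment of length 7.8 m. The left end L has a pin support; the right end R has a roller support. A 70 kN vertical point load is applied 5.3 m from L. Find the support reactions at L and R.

Moments about L: R_y·7.8 − 70·5.3 = 0 → R_y = 371/7.8 = 47.5641 ≈ 47.56 kN.
ΣF_y = 0: L_y + 47.5641 − 70 = 0 → L_y = 22.44 kN.
ΣF_x = 0: no horizontal applied forces, so L_x = 0.

L_x = 0, L_y = 22.44 kN, R_y = 47.56 kN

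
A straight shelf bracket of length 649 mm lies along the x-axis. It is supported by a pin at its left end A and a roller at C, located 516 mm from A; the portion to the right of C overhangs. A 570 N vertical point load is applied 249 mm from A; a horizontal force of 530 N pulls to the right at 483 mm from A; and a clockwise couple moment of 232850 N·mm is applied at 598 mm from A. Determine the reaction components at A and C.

ΣM about A: C_y·516 − 570·249 − 232850 = 0 → C_y = 374780/516 = 726.318 ≈ 726.3 N.
ΣF_y = 0: A_y + 726.318 − 570 = 0 → A_y = -156.3 N.
ΣF_x = 0: A_x + 530 = 0 → A_x = -530.0 N.

A_x = -530.0 N, A_y = -156.3 N, C_y = 726.3 N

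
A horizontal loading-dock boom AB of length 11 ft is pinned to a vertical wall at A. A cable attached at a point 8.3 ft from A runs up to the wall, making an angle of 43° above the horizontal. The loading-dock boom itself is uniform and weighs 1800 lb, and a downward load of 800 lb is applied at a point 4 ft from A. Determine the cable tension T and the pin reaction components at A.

ΣM about A: T·sin43°·8.3 − 1800·5.5 − 800·4 = 0 → T = 13100/(8.3·0.681998) = 2314.25 ≈ 2314 lb.
ΣF_x = 0: A_x − T·cos43° = 0 → A_x = 2314.25 × 0.731354 = 1693 lb.
ΣF_y = 0: A_y + T·sin43° − 1800 − 800 = 0 → A_y = 2600 − 2314.25 × 0.681998 = 1022 lb.

T = 2314 lb, A_x = 1693 lb, A_y = 1022 lb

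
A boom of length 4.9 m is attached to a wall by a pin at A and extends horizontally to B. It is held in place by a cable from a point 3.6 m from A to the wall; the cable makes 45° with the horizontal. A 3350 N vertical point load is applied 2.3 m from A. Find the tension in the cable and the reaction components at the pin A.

ΣM about A: T·sin45°·3.6 − 3350·2.3 = 0 → T = 7705/(3.6·0.707107) = 3026.81 ≈ 3027 N.
ΣF_x = 0: A_x − T·cos45° = 0 → A_x = 3026.81 × 0.707107 = 2140 N.
ΣF_y = 0: A_y + T·sin45° − 3350 = 0 → A_y = 3350 − 3026.81 × 0.707107 = 1210 N.

T = 3027 N, A_x = 2140 N, A_y = 1210 N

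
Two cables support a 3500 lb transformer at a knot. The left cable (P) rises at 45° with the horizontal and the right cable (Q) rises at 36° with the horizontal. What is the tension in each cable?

T_P = 2867 lb, T_Q = 2506 lb

ΣF_x = 0: −T_P·cos45° + T_Q·cos36° = 0 → T_Q = 0.874032·T_P.
ΣF_y = 0: T_P·sin45° + T_Q·sin36° = 3500.
Substitute: T_P·(0.707107 + 0.874032·0.587785) = 3500 → T_P = 2866.86 ≈ 2867 lb.
Then T_Q = 0.874032 × 2866.86 = 2506 lb.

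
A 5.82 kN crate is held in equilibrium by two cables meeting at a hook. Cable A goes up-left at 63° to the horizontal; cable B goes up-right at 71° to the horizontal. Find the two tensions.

ΣF_x = 0: −T_A·cos63° + T_B·cos71° = 0 → T_B = 1.39446·T_A.
ΣF_y = 0: T_A·sin63° + T_B·sin71° = 5.82.
Substitute: T_A·(0.891007 + 1.39446·0.945519) = 5.82 → T_A = 2.63409 ≈ 2.634 kN.
Then T_B = 1.39446 × 2.63409 = 3.673 kN.

T_A = 2.634 kN, T_B = 3.673 kN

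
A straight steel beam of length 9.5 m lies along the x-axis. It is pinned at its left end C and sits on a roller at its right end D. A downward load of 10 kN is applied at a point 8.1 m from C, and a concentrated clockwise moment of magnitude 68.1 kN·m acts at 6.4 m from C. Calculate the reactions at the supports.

C_x = 0, C_y = -5.695 kN, D_y = 15.69 kN

Taking moments about C: D_y·9.5 − 10·8.1 − 68.1 = 0 → D_y = 149.1/9.5 = 15.6947 ≈ 15.69 kN.
ΣF_y = 0: C_y + 15.6947 − 10 = 0 → C_y = -5.695 kN.
ΣF_x = 0: no horizontal applied forces, so C_x = 0.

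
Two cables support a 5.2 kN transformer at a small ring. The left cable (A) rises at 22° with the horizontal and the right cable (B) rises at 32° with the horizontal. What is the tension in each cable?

T_A = 5.451 kN, T_B = 5.960 kN

ΣF_x = 0: −T_A·cos22° + T_B·cos32° = 0 → T_B = 1.09332·T_A.
ΣF_y = 0: T_A·sin22° + T_B·sin32° = 5.2.
Substitute: T_A·(0.374607 + 1.09332·0.529919) = 5.2 → T_A = 5.45086 ≈ 5.451 kN.
Then T_B = 1.09332 × 5.45086 = 5.960 kN.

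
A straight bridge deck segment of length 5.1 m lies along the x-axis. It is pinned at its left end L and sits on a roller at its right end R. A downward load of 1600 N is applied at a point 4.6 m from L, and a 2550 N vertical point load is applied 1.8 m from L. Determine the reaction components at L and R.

Taking moments about L: R_y·5.1 − 1600·4.6 − 2550·1.8 = 0 → R_y = 11950/5.1 = 2343.14 ≈ 2343 N.
ΣF_y = 0: L_y + 2343.14 − 1600 − 2550 = 0 → L_y = 1807 N.
ΣF_x = 0: no horizontal applied forces, so L_x = 0.

L_x = 0, L_y = 1807 N, R_y = 2343 N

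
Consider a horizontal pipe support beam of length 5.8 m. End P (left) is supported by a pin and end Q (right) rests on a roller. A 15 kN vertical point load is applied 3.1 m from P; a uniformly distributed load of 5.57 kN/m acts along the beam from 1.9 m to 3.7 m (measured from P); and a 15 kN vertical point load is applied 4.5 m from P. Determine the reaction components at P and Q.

Resultant of the distributed load: 5.57 × 1.8 = 10.026 kN at 2.8 m from P.
ΣM about P: Q_y·5.8 − 15·3.1 − (5.57·1.8)·2.8 − 15·4.5 = 0 → Q_y = 142.0728/5.8 = 24.4953 ≈ 24.50 kN.
ΣF_y = 0: P_y + 24.4953 − 15 − 5.57·1.8 − 15 = 0 → P_y = 15.53 kN.
ΣF_x = 0: no horizontal applied forces, so P_x = 0.

P_x = 0, P_y = 15.53 kN, Q_y = 24.50 kN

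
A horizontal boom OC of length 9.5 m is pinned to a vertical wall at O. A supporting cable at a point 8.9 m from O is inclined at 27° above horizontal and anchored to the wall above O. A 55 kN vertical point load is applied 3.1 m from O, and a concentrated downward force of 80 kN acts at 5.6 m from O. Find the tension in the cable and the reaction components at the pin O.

ΣM about O: T·sin27°·8.9 − 55·3.1 − 80·5.6 = 0 → T = 618.5/(8.9·0.45399) = 153.075 ≈ 153.1 kN.
ΣF_x = 0: O_x − T·cos27° = 0 → O_x = 153.075 × 0.891007 = 136.4 kN.
ΣF_y = 0: O_y + T·sin27° − 55 − 80 = 0 → O_y = 135 − 153.075 × 0.45399 = 65.51 kN.

T = 153.1 kN, O_x = 136.4 kN, O_y = 65.51 kN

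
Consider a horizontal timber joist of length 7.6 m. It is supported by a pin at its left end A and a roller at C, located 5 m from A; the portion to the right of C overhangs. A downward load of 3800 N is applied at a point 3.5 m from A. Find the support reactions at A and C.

ΣM about A: C_y·5 − 3800·3.5 = 0 → C_y = 13300/5 = 2660 N.
ΣF_y = 0: A_y + 2660 − 3800 = 0 → A_y = 1140 N.
ΣF_x = 0: no horizontal applied forces, so A_x = 0.

A_x = 0, A_y = 1140 N, C_y = 2660 N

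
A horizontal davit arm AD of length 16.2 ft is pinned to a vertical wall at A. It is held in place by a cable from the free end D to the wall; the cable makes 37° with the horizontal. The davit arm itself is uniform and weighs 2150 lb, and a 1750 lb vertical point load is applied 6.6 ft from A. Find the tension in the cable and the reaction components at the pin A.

ΣM about A: T·sin37°·16.2 − 2150·8.1 − 1750·6.6 = 0 → T = 28965/(16.2·0.601815) = 2970.95 ≈ 2971 lb.
ΣF_x = 0: A_x − T·cos37° = 0 → A_x = 2970.95 × 0.798636 = 2373 lb.
ΣF_y = 0: A_y + T·sin37° − 2150 − 1750 = 0 → A_y = 3900 − 2970.95 × 0.601815 = 2112 lb.

T = 2971 lb, A_x = 2373 lb, A_y = 2112 lb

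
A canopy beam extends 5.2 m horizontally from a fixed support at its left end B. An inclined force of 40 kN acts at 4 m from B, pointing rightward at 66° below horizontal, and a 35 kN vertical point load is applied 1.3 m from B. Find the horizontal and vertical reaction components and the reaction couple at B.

ΣF_x = 0: B_x + 40·cos66° = 0 → B_x = -16.27 kN.
ΣF_y = 0: B_y − 40·sin66° − 35 = 0 → B_y = 71.54 kN.
ΣM about B: M_B − 40·sin66°·4 − 35·1.3 = 0 → M_B = 191.7 kN·m.

B_x = -16.27 kN, B_y = 71.54 kN, M_B = 191.7 kN·m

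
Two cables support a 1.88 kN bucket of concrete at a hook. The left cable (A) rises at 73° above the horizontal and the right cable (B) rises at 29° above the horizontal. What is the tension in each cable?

T_A = 1.681 kN, T_B = 0.5619 kN

ΣF_x = 0: −T_A·cos73° + T_B·cos29° = 0 → T_B = 0.334284·T_A.
ΣF_y = 0: T_A·sin73° + T_B·sin29° = 1.88.
Substitute: T_A·(0.956305 + 0.334284·0.48481) = 1.88 → T_A = 1.68102 ≈ 1.681 kN.
Then T_B = 0.334284 × 1.68102 = 0.5619 kN.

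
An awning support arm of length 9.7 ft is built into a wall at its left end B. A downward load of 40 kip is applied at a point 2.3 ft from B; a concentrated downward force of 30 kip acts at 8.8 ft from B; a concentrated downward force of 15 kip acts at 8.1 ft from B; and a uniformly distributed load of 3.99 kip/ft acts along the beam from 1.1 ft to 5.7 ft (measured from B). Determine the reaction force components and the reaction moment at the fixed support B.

Resultant of the distributed load: 3.99 × 4.6 = 18.354 kip at 3.4 ft from B.
ΣF_x = 0: B_x = 0.
ΣF_y = 0: B_y − 40 − 30 − 15 − 3.99·4.6 = 0 → B_y = 103.4 kip.
ΣM about B: M_B − 40·2.3 − 30·8.8 − 15·8.1 − (3.99·4.6)·3.4 = 0 → M_B = 539.9 kip·ft.

B_x = 0, B_y = 103.4 kip, M_B = 539.9 kip·ft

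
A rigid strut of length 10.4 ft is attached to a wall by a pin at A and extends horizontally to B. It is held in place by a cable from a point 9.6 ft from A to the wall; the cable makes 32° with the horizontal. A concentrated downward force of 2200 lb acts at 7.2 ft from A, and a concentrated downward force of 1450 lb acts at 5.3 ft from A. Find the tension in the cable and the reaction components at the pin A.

T = 4624 lb, A_x = 3922 lb, A_y = 1199 lb

ΣM about A: T·sin32°·9.6 − 2200·7.2 − 1450·5.3 = 0 → T = 23525/(9.6·0.529919) = 4624.33 ≈ 4624 lb.
ΣF_x = 0: A_x − T·cos32° = 0 → A_x = 4624.33 × 0.848048 = 3922 lb.
ΣF_y = 0: A_y + T·sin32° − 2200 − 1450 = 0 → A_y = 3650 − 4624.33 × 0.529919 = 1199 lb.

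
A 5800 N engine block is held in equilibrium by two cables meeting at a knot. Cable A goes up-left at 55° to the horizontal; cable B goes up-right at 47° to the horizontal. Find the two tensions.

ΣF_x = 0: −T_A·cos55° + T_B·cos47° = 0 → T_B = 0.841023·T_A.
ΣF_y = 0: T_A·sin55° + T_B·sin47° = 5800.
Substitute: T_A·(0.819152 + 0.841023·0.731354) = 5800 → T_A = 4043.96 ≈ 4044 N.
Then T_B = 0.841023 × 4043.96 = 3401 N.

T_A = 4044 N, T_B = 3401 N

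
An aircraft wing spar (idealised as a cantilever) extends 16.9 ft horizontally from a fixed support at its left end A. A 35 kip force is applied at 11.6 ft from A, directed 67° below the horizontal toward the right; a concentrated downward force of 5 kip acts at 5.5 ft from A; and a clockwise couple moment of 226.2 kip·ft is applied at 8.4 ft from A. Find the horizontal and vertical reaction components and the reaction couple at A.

A_x = -13.68 kip, A_y = 37.22 kip, M_A = 627.4 kip·ft

ΣF_x = 0: A_x + 35·cos67° = 0 → A_x = -13.68 kip.
ΣF_y = 0: A_y − 35·sin67° − 5 = 0 → A_y = 37.22 kip.
ΣM about A: M_A − 35·sin67°·11.6 − 5·5.5 − 226.2 = 0 → M_A = 627.4 kip·ft.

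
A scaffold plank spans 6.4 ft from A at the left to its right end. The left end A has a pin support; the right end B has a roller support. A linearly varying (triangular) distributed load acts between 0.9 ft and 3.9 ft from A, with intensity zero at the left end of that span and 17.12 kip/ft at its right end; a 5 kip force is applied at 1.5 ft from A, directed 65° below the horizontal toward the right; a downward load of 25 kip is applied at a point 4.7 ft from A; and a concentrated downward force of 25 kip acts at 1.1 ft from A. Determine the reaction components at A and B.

Resultant of the triangular load: ½ × 17.12 × 3 = 25.68 kip, acting at 2.9 ft from A (one-third of the span from the peak).
Taking moments about A: B_y·6.4 − (½·17.12·3)·2.9 − 5·sin65°·1.5 − 25·4.7 − 25·1.1 = 0 → B_y = 226.269/6.4 = 35.3545 ≈ 35.35 kip.
ΣF_y = 0: A_y + 35.3545 − ½·17.12·3 − 5·sin65° − 25 − 25 = 0 → A_y = 44.86 kip.
ΣF_x = 0: A_x + 5·cos65° = 0 → A_x = -2.113 kip.

A_x = -2.113 kip, A_y = 44.86 kip, B_y = 35.35 kip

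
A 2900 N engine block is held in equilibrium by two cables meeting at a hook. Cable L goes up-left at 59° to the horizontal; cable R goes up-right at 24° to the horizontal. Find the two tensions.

ΣF_x = 0: −T_L·cos59° + T_R·cos24° = 0 → T_R = 0.563779·T_L.
ΣF_y = 0: T_L·sin59° + T_R·sin24° = 2900.
Substitute: T_L·(0.857167 + 0.563779·0.406737) = 2900 → T_L = 2669.18 ≈ 2669 N.
Then T_R = 0.563779 × 2669.18 = 1505 N.

T_L = 2669 N, T_R = 1505 N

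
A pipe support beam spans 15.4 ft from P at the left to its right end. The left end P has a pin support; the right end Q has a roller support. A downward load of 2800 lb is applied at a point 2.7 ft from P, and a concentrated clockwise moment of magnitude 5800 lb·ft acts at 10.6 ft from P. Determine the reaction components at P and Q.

Taking moments about P: Q_y·15.4 − 2800·2.7 − 5800 = 0 → Q_y = 13360/15.4 = 867.532 ≈ 867.5 lb.
ΣF_y = 0: P_y + 867.532 − 2800 = 0 → P_y = 1932 lb.
ΣF_x = 0: no horizontal applied forces, so P_x = 0.

P_x = 0, P_y = 1932 lb, Q_y = 867.5 lb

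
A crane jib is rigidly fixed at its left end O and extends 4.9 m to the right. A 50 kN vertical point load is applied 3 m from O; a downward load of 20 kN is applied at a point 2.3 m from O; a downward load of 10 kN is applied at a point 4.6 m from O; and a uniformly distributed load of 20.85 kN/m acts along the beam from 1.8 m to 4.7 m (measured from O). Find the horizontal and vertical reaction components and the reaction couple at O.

Resultant of the distributed load: 20.85 × 2.9 = 60.465 kN at 3.25 m from O.
ΣF_x = 0: O_x = 0.
ΣF_y = 0: O_y − 50 − 20 − 10 − 20.85·2.9 = 0 → O_y = 140.5 kN.
ΣM about O: M_O − 50·3 − 20·2.3 − 10·4.6 − (20.85·2.9)·3.25 = 0 → M_O = 438.5 kN·m.

O_x = 0, O_y = 140.5 kN, M_O = 438.5 kN·m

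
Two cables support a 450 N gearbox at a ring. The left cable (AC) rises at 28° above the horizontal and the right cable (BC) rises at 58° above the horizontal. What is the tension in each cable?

ΣF_x = 0: −T_AC·cos28° + T_BC·cos58° = 0 → T_BC = 1.66619·T_AC.
ΣF_y = 0: T_AC·sin28° + T_BC·sin58° = 450.
Substitute: T_AC·(0.469472 + 1.66619·0.848048) = 450 → T_AC = 239.046 ≈ 239.0 N.
Then T_BC = 1.66619 × 239.046 = 398.3 N.

T_AC = 239.0 N, T_BC = 398.3 N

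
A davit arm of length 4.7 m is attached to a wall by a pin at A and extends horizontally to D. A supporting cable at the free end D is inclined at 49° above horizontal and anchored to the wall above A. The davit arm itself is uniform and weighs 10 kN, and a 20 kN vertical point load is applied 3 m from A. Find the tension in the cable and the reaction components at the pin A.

ΣM about A: T·sin49°·4.7 − 10·2.35 − 20·3 = 0 → T = 83.5/(4.7·0.75471) = 23.5401 ≈ 23.54 kN.
ΣF_x = 0: A_x − T·cos49° = 0 → A_x = 23.5401 × 0.656059 = 15.44 kN.
ΣF_y = 0: A_y + T·sin49° − 10 − 20 = 0 → A_y = 30 − 23.5401 × 0.75471 = 12.23 kN.

T = 23.54 kN, A_x = 15.44 kN, A_y = 12.23 kN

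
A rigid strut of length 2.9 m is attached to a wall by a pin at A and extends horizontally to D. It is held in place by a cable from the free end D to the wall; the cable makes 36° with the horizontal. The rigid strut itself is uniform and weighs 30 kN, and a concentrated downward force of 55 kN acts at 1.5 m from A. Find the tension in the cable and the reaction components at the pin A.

T = 73.92 kN, A_x = 59.80 kN, A_y = 41.55 kN

ΣM about A: T·sin36°·2.9 − 30·1.45 − 55·1.5 = 0 → T = 126/(2.9·0.587785) = 73.9187 ≈ 73.92 kN.
ΣF_x = 0: A_x − T·cos36° = 0 → A_x = 73.9187 × 0.809017 = 59.80 kN.
ΣF_y = 0: A_y + T·sin36° − 30 − 55 = 0 → A_y = 85 − 73.9187 × 0.587785 = 41.55 kN.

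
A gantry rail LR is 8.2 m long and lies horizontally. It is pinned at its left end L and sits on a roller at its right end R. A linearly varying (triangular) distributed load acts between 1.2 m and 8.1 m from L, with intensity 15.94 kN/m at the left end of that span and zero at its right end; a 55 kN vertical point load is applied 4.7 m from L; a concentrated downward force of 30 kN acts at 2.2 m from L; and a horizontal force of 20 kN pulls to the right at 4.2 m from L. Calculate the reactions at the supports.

Resultant of the triangular load: ½ × 15.94 × 6.9 = 54.993 kN, acting at 3.5 m from L (one-third of the span from the peak).
Moments about L: R_y·8.2 − (½·15.94·6.9)·3.5 − 55·4.7 − 30·2.2 = 0 → R_y = 516.9755/8.2 = 63.0458 ≈ 63.05 kN.
ΣF_y = 0: L_y + 63.0458 − ½·15.94·6.9 − 55 − 30 = 0 → L_y = 76.95 kN.
ΣF_x = 0: L_x + 20 = 0 → L_x = -20.00 kN.

L_x = -20.00 kN, L_y = 76.95 kN, R_y = 63.05 kN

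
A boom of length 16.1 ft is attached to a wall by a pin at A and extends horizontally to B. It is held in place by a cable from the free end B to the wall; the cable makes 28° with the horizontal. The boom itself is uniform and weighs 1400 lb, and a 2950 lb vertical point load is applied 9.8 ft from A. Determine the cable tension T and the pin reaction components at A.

ΣM about A: T·sin28°·16.1 − 1400·8.05 − 2950·9.8 = 0 → T = 40180/(16.1·0.469472) = 5315.87 ≈ 5316 lb.
ΣF_x = 0: A_x − T·cos28° = 0 → A_x = 5315.87 × 0.882948 = 4694 lb.
ΣF_y = 0: A_y + T·sin28° − 1400 − 2950 = 0 → A_y = 4350 − 5315.87 × 0.469472 = 1854 lb.

T = 5316 lb, A_x = 4694 lb, A_y = 1854 lb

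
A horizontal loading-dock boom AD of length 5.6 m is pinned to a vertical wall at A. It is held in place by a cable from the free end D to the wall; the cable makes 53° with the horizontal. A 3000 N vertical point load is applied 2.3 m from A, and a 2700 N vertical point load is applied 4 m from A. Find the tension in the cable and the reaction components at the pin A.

T = 3958 N, A_x = 2382 N, A_y = 2539 N

ΣM about A: T·sin53°·5.6 − 3000·2.3 − 2700·4 = 0 → T = 17700/(5.6·0.798636) = 3957.64 ≈ 3958 N.
ΣF_x = 0: A_x − T·cos53° = 0 → A_x = 3957.64 × 0.601815 = 2382 N.
ΣF_y = 0: A_y + T·sin53° − 3000 − 2700 = 0 → A_y = 5700 − 3957.64 × 0.798636 = 2539 N.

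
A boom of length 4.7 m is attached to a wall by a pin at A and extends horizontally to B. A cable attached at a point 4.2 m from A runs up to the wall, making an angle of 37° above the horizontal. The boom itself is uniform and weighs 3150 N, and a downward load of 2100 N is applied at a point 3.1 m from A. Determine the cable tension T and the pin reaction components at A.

ΣM about A: T·sin37°·4.2 − 3150·2.35 − 2100·3.1 = 0 → T = 13912.5/(4.2·0.601815) = 5504.18 ≈ 5504 N.
ΣF_x = 0: A_x − T·cos37° = 0 → A_x = 5504.18 × 0.798636 = 4396 N.
ΣF_y = 0: A_y + T·sin37° − 3150 − 2100 = 0 → A_y = 5250 − 5504.18 × 0.601815 = 1938 N.

T = 5504 N, A_x = 4396 N, A_y = 1938 N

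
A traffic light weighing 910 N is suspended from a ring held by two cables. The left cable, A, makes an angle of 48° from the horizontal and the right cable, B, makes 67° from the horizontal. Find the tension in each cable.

ΣF_x = 0: −T_A·cos48° + T_B·cos67° = 0 → T_B = 1.71251·T_A.
ΣF_y = 0: T_A·sin48° + T_B·sin67° = 910.
Substitute: T_A·(0.743145 + 1.71251·0.920505) = 910 → T_A = 392.323 ≈ 392.3 N.
Then T_B = 1.71251 × 392.323 = 671.9 N.

T_A = 392.3 N, T_B = 671.9 N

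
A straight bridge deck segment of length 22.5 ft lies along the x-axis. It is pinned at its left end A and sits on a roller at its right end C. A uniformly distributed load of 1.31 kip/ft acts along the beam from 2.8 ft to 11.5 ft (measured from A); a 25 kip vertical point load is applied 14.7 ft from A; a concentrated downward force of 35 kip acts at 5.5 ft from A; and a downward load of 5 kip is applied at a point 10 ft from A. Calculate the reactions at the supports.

Resultant of the distributed load: 1.31 × 8.7 = 11.397 kip at 7.15 ft from A.
ΣM about A: C_y·22.5 − (1.31·8.7)·7.15 − 25·14.7 − 35·5.5 − 5·10 = 0 → C_y = 691.48855/22.5 = 30.7328 ≈ 30.73 kip.
ΣF_y = 0: A_y + 30.7328 − 1.31·8.7 − 25 − 35 − 5 = 0 → A_y = 45.66 kip.
ΣF_x = 0: no horizontal applied forces, so A_x = 0.

A_x = 0, A_y = 45.66 kip, C_y = 30.73 kip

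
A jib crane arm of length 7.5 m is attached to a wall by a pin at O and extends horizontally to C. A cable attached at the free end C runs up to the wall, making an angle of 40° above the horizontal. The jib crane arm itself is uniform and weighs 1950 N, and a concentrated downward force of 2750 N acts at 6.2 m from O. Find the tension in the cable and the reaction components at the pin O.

T = 5054 N, O_x = 3871 N, O_y = 1452 N

ΣM about O: T·sin40°·7.5 − 1950·3.75 − 2750·6.2 = 0 → T = 24362.5/(7.5·0.642788) = 5053.51 ≈ 5054 N.
ΣF_x = 0: O_x − T·cos40° = 0 → O_x = 5053.51 × 0.766044 = 3871 N.
ΣF_y = 0: O_y + T·sin40° − 1950 − 2750 = 0 → O_y = 4700 − 5053.51 × 0.642788 = 1452 N.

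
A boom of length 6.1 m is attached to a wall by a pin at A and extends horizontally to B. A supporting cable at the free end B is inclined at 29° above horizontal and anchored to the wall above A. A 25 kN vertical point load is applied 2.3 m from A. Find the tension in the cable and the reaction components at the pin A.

T = 19.44 kN, A_x = 17.01 kN, A_y = 15.57 kN

ΣM about A: T·sin29°·6.1 − 25·2.3 = 0 → T = 57.5/(6.1·0.48481) = 19.4431 ≈ 19.44 kN.
ΣF_x = 0: A_x − T·cos29° = 0 → A_x = 19.4431 × 0.87462 = 17.01 kN.
ΣF_y = 0: A_y + T·sin29° − 25 = 0 → A_y = 25 − 19.4431 × 0.48481 = 15.57 kN.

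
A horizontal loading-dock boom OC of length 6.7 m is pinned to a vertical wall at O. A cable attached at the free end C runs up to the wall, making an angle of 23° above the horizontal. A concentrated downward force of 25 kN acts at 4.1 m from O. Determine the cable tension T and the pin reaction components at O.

ΣM about O: T·sin23°·6.7 − 25·4.1 = 0 → T = 102.5/(6.7·0.390731) = 39.1536 ≈ 39.15 kN.
ΣF_x = 0: O_x − T·cos23° = 0 → O_x = 39.1536 × 0.920505 = 36.04 kN.
ΣF_y = 0: O_y + T·sin23° − 25 = 0 → O_y = 25 − 39.1536 × 0.390731 = 9.701 kN.

T = 39.15 kN, O_x = 36.04 kN, O_y = 9.701 kN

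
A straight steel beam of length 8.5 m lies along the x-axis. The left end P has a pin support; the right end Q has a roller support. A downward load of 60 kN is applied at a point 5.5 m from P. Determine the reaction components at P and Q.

P_x = 0, P_y = 21.18 kN, Q_y = 38.82 kN

ΣM about P: Q_y·8.5 − 60·5.5 = 0 → Q_y = 330/8.5 = 38.8235 ≈ 38.82 kN.
ΣF_y = 0: P_y + 38.8235 − 60 = 0 → P_y = 21.18 kN.
ΣF_x = 0: no horizontal applied forces, so P_x = 0.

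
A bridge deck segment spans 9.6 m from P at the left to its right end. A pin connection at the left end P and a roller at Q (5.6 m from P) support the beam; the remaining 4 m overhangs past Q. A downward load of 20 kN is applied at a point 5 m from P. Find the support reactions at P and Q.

ΣM about P: Q_y·5.6 − 20·5 = 0 → Q_y = 100/5.6 = 17.8571 ≈ 17.86 kN.
ΣF_y = 0: P_y + 17.8571 − 20 = 0 → P_y = 2.143 kN.
ΣF_x = 0: no horizontal applied forces, so P_x = 0.

P_x = 0, P_y = 2.143 kN, Q_y = 17.86 kN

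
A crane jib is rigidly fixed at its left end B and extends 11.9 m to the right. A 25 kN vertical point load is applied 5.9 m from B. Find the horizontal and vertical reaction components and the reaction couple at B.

B_x = 0, B_y = 25.00 kN, M_B = 147.5 kN·m

ΣF_x = 0: B_x = 0.
ΣF_y = 0: B_y − 25 = 0 → B_y = 25.00 kN.
ΣM about B: M_B − 25·5.9 = 0 → M_B = 147.5 kN·m.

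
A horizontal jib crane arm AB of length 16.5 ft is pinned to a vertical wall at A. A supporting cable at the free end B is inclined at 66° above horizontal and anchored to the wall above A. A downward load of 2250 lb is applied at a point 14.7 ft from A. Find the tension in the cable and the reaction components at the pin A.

ΣM about A: T·sin66°·16.5 − 2250·14.7 = 0 → T = 33075/(16.5·0.913545) = 2194.25 ≈ 2194 lb.
ΣF_x = 0: A_x − T·cos66° = 0 → A_x = 2194.25 × 0.406737 = 892.5 lb.
ΣF_y = 0: A_y + T·sin66° − 2250 = 0 → A_y = 2250 − 2194.25 × 0.913545 = 245.5 lb.

T = 2194 lb, A_x = 892.5 lb, A_y = 245.5 lb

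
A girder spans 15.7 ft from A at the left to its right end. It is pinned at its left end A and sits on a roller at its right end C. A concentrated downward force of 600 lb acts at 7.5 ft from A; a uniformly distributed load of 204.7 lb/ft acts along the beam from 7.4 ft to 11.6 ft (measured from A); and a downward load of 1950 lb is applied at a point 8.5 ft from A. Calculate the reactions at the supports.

Resultant of the distributed load: 204.7 × 4.2 = 859.74 lb at 9.5 ft from A.
Taking moments about A: C_y·15.7 − 600·7.5 − (204.7·4.2)·9.5 − 1950·8.5 = 0 → C_y = 29242.53/15.7 = 1862.58 ≈ 1863 lb.
ΣF_y = 0: A_y + 1862.58 − 600 − 204.7·4.2 − 1950 = 0 → A_y = 1547 lb.
ΣF_x = 0: no horizontal applied forces, so A_x = 0.

A_x = 0, A_y = 1547 lb, C_y = 1863 lb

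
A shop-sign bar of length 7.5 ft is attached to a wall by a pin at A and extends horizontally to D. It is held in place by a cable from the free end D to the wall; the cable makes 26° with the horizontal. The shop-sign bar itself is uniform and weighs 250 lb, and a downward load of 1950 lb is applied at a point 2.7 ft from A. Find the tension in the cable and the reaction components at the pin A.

T = 1887 lb, A_x = 1696 lb, A_y = 1373 lb

ΣM about A: T·sin26°·7.5 − 250·3.75 − 1950·2.7 = 0 → T = 6202.5/(7.5·0.438371) = 1886.53 ≈ 1887 lb.
ΣF_x = 0: A_x − T·cos26° = 0 → A_x = 1886.53 × 0.898794 = 1696 lb.
ΣF_y = 0: A_y + T·sin26° − 250 − 1950 = 0 → A_y = 2200 − 1886.53 × 0.438371 = 1373 lb.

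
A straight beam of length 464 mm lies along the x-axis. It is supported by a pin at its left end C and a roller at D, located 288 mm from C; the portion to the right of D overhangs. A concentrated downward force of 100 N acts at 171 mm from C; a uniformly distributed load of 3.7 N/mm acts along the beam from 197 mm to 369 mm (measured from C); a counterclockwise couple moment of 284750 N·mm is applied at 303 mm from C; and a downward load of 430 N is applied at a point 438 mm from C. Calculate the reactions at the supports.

C_x = 0, C_y = 816.4 N, D_y = 350.0 N

Resultant of the distributed load: 3.7 × 172 = 636.4 N at 283 mm from C.
ΣM about C: D_y·288 − 100·171 − (3.7·172)·283 + 284750 − 430·438 = 0 → D_y = 100791.2/288 = 349.969 ≈ 350.0 N.
ΣF_y = 0: C_y + 349.969 − 100 − 3.7·172 − 430 = 0 → C_y = 816.4 N.
ΣF_x = 0: no horizontal applied forces, so C_x = 0.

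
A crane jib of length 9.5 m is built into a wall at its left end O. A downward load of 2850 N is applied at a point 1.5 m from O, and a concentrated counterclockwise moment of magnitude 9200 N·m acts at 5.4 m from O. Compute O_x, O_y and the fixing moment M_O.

ΣF_x = 0: O_x = 0.
ΣF_y = 0: O_y − 2850 = 0 → O_y = 2850 N.
ΣM about O: M_O − 2850·1.5 + 9200 = 0 → M_O = -4925 N·m.

O_x = 0, O_y = 2850 N, M_O = -4925 N·m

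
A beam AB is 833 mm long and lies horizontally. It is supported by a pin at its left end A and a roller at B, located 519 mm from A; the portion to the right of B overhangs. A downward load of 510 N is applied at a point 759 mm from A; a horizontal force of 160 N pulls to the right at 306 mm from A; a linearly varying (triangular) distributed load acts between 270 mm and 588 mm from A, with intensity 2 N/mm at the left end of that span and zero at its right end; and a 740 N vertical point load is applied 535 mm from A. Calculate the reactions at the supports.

Resultant of the triangular load: ½ × 2 × 318 = 318 N, acting at 376 mm from A (one-third of the span from the peak).
ΣM about A: B_y·519 − 510·759 − (½·2·318)·376 − 740·535 = 0 → B_y = 902558/519 = 1739.03 ≈ 1739 N.
ΣF_y = 0: A_y + 1739.03 − 510 − ½·2·318 − 740 = 0 → A_y = -171.0 N.
ΣF_x = 0: A_x + 160 = 0 → A_x = -160.0 N.

A_x = -160.0 N, A_y = -171.0 N, B_y = 1739 N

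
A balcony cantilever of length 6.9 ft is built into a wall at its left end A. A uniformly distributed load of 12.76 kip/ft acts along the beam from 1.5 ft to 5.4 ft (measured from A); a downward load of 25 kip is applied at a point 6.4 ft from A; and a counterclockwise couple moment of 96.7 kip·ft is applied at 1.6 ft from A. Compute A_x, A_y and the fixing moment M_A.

A_x = 0, A_y = 74.76 kip, M_A = 235.0 kip·ft

Resultant of the distributed load: 12.76 × 3.9 = 49.764 kip at 3.45 ft from A.
ΣF_x = 0: A_x = 0.
ΣF_y = 0: A_y − 12.76·3.9 − 25 = 0 → A_y = 74.76 kip.
ΣM about A: M_A − (12.76·3.9)·3.45 − 25·6.4 + 96.7 = 0 → M_A = 235.0 kip·ft.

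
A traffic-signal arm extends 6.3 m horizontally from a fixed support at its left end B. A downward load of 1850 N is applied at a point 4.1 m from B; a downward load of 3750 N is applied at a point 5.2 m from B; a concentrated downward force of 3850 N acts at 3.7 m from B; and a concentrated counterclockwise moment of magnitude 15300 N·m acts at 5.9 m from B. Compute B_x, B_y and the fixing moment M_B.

B_x = 0, B_y = 9450 N, M_B = 26030 N·m

ΣF_x = 0: B_x = 0.
ΣF_y = 0: B_y − 1850 − 3750 − 3850 = 0 → B_y = 9450 N.
ΣM about B: M_B − 1850·4.1 − 3750·5.2 − 3850·3.7 + 15300 = 0 → M_B = 26030 N·m.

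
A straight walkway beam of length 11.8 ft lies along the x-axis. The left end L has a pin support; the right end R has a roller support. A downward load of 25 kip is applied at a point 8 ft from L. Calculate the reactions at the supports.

L_x = 0, L_y = 8.051 kip, R_y = 16.95 kip

ΣM about L: R_y·11.8 − 25·8 = 0 → R_y = 200/11.8 = 16.9492 ≈ 16.95 kip.
ΣF_y = 0: L_y + 16.9492 − 25 = 0 → L_y = 8.051 kip.
ΣF_x = 0: no horizontal applied forces, so L_x = 0.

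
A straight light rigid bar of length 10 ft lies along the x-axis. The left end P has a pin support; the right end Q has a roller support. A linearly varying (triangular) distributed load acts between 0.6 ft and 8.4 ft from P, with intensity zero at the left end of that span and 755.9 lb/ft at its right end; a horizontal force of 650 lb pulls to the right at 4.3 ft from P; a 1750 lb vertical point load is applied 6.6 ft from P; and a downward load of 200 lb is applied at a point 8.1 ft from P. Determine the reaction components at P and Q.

Resultant of the triangular load: ½ × 755.9 × 7.8 = 2948.01 lb, acting at 5.8 ft from P (one-third of the span from the peak).
Moments about P: Q_y·10 − (½·755.9·7.8)·5.8 − 1750·6.6 − 200·8.1 = 0 → Q_y = 30268.458/10 = 3026.85 ≈ 3027 lb.
ΣF_y = 0: P_y + 3026.85 − ½·755.9·7.8 − 1750 − 200 = 0 → P_y = 1871 lb.
ΣF_x = 0: P_x + 650 = 0 → P_x = -650.0 lb.

P_x = -650.0 lb, P_y = 1871 lb, Q_y = 3027 lb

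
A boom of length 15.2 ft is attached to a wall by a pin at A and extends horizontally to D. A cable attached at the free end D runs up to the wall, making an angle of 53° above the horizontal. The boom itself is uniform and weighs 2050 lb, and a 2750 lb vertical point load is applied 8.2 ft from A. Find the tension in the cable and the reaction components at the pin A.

ΣM about A: T·sin53°·15.2 − 2050·7.6 − 2750·8.2 = 0 → T = 38130/(15.2·0.798636) = 3141.05 ≈ 3141 lb.
ΣF_x = 0: A_x − T·cos53° = 0 → A_x = 3141.05 × 0.601815 = 1890 lb.
ΣF_y = 0: A_y + T·sin53° − 2050 − 2750 = 0 → A_y = 4800 − 3141.05 × 0.798636 = 2291 lb.

T = 3141 lb, A_x = 1890 lb, A_y = 2291 lb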